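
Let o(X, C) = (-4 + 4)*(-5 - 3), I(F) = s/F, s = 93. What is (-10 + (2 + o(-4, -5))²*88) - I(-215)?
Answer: 73623/215 ≈ 342.43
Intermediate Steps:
I(F) = 93/F
o(X, C) = 0 (o(X, C) = 0*(-8) = 0)
(-10 + (2 + o(-4, -5))²*88) - I(-215) = (-10 + (2 + 0)²*88) - 93/(-215) = (-10 + 2²*88) - 93*(-1)/215 = (-10 + 4*88) - 1*(-93/215) = (-10 + 352) + 93/215 = 342 + 93/215 = 73623/215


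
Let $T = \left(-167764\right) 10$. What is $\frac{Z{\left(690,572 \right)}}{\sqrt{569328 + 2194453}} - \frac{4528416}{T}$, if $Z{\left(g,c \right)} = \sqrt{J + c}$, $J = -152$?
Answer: $\frac{566052}{209705} + \frac{2 \sqrt{290197005}}{2763781} \approx 2.7116$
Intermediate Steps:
$T = -1677640$
$Z{\left(g,c \right)} = \sqrt{-152 + c}$
$\frac{Z{\left(690,572 \right)}}{\sqrt{569328 + 2194453}} - \frac{4528416}{T} = \frac{\sqrt{-152 + 572}}{\sqrt{569328 + 2194453}} - \frac{4528416}{-1677640} = \frac{\sqrt{420}}{\sqrt{2763781}} - - \frac{566052}{209705} = 2 \sqrt{105} \frac{\sqrt{2763781}}{2763781} + \frac{566052}{209705} = \frac{2 \sqrt{290197005}}{2763781} + \frac{566052}{209705} = \frac{566052}{209705} + \frac{2 \sqrt{290197005}}{2763781}$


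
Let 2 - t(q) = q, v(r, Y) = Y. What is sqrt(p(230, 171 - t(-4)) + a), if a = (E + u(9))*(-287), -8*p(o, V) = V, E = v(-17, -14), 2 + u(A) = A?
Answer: sqrt(31814)/4 ≈ 44.591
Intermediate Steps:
t(q) = 2 - q
u(A) = -2 + A
E = -14
p(o, V) = -V/8
a = 2009 (a = (-14 + (-2 + 9))*(-287) = (-14 + 7)*(-287) = -7*(-287) = 2009)
sqrt(p(230, 171 - t(-4)) + a) = sqrt(-(171 - (2 - 1*(-4)))/8 + 2009) = sqrt(-(171 - (2 + 4))/8 + 2009) = sqrt(-(171 - 1*6)/8 + 2009) = sqrt(-(171 - 6)/8 + 2009) = sqrt(-1/8*165 + 2009) = sqrt(-165/8 + 2009) = sqrt(15907/8) = sqrt(31814)/4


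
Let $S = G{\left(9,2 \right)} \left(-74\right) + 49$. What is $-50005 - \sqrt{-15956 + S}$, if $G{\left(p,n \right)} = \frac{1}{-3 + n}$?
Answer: $-50005 - i \sqrt{15833} \approx -50005.0 - 125.83 i$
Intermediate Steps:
$S = 123$ ($S = \frac{1}{-3 + 2} \left(-74\right) + 49 = \frac{1}{-1} \left(-74\right) + 49 = \left(-1\right) \left(-74\right) + 49 = 74 + 49 = 123$)
$-50005 - \sqrt{-15956 + S} = -50005 - \sqrt{-15956 + 123} = -50005 - \sqrt{-15833} = -50005 - i \sqrt{15833}$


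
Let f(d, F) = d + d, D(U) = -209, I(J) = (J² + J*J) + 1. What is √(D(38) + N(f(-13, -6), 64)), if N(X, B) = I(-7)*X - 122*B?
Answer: I*√10591 ≈ 102.91*I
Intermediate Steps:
I(J) = 1 + 2*J² (I(J) = (J² + J²) + 1 = 2*J² + 1 = 1 + 2*J²)
f(d, F) = 2*d
N(X, B) = -122*B + 99*X (N(X, B) = (1 + 2*(-7)²)*X - 122*B = (1 + 2*49)*X - 122*B = (1 + 98)*X - 122*B = 99*X - 122*B = -122*B + 99*X)
√(D(38) + N(f(-13, -6), 64)) = √(-209 + (-122*64 + 99*(2*(-13)))) = √(-209 + (-7808 + 99*(-26))) = √(-209 + (-7808 - 2574)) = √(-209 - 10382) = √(-10591) = I*√10591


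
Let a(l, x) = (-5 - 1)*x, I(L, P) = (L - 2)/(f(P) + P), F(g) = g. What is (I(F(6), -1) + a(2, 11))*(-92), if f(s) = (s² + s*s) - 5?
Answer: 6164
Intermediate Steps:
f(s) = -5 + 2*s² (f(s) = (s² + s²) - 5 = 2*s² - 5 = -5 + 2*s²)
I(L, P) = (-2 + L)/(-5 + P + 2*P²) (I(L, P) = (L - 2)/((-5 + 2*P²) + P) = (-2 + L)/(-5 + P + 2*P²))
a(l, x) = -6*x
(I(F(6), -1) + a(2, 11))*(-92) = ((-2 + 6)/(-5 - 1 + 2*(-1)²) - 6*11)*(-92) = (4/(-5 - 1 + 2*1) - 66)*(-92) = (4/(-5 - 1 + 2) - 66)*(-92) = (4/(-4) - 66)*(-92) = (-¼*4 - 66)*(-92) = (-1 - 66)*(-92) = -67*(-92) = 6164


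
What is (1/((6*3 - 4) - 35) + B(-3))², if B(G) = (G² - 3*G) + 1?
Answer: 158404/441 ≈ 359.19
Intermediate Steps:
B(G) = 1 + G² - 3*G
(1/((6*3 - 4) - 35) + B(-3))² = (1/((6*3 - 4) - 35) + (1 + (-3)² - 3*(-3)))² = (1/((18 - 4) - 35) + (1 + 9 + 9))² = (1/(14 - 35) + 19)² = (1/(-21) + 19)² = (-1/21 + 19)² = (398/21)² = 158404/441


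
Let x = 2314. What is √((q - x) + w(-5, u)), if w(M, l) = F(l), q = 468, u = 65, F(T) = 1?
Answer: 3*I*√205 ≈ 42.953*I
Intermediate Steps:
w(M, l) = 1
√((q - x) + w(-5, u)) = √((468 - 1*2314) + 1) = √((468 - 2314) + 1) = √(-1846 + 1) = √(-1845) = 3*I*√205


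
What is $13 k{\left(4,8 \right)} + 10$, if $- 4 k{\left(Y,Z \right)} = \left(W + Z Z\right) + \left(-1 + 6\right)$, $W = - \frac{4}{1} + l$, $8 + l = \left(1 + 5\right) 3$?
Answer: $- \frac{935}{4} \approx -233.75$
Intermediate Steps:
$l = 10$ ($l = -8 + \left(1 + 5\right) 3 = -8 + 6 \cdot 3 = -8 + 18 = 10$)
$W = 6$ ($W = - \frac{4}{1} + 10 = \left(-4\right) 1 + 10 = -4 + 10 = 6$)
$k{\left(Y,Z \right)} = - \frac{11}{4} - \frac{Z^{2}}{4}$ ($k{\left(Y,Z \right)} = - \frac{\left(6 + Z Z\right) + \left(-1 + 6\right)}{4} = - \frac{\left(6 + Z^{2}\right) + 5}{4} = - \frac{11 + Z^{2}}{4} = - \frac{11}{4} - \frac{Z^{2}}{4}$)
$13 k{\left(4,8 \right)} + 10 = 13 \left(- \frac{11}{4} - \frac{8^{2}}{4}\right) + 10 = 13 \left(- \frac{11}{4} - 16\right) + 10 = 13 \left(- \frac{75}{4}\right) + 10 = - \frac{975}{4} + 10 = - \frac{935}{4}$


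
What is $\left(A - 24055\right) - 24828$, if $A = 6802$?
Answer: $-42081$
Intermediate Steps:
$\left(A - 24055\right) - 24828 = \left(6802 - 24055\right) - 24828 = -17253 - 24828 = -42081$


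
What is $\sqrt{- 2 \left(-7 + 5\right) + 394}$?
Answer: $\sqrt{398} \approx 19.95$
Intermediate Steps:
$\sqrt{- 2 \left(-7 + 5\right) + 394} = \sqrt{\left(-2\right) \left(-2\right) + 394} = \sqrt{4 + 394} = \sqrt{398}$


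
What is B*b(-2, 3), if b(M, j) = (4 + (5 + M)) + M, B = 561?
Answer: 2805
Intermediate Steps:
b(M, j) = 9 + 2*M (b(M, j) = (9 + M) + M = 9 + 2*M)
B*b(-2, 3) = 561*(9 + 2*(-2)) = 561*(9 - 4) = 561*5 = 2805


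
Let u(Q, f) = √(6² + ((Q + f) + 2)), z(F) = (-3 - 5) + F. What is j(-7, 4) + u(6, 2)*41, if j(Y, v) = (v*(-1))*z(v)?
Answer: 16 + 41*√46 ≈ 294.08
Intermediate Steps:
z(F) = -8 + F
j(Y, v) = -v*(-8 + v) (j(Y, v) = (v*(-1))*(-8 + v) = (-v)*(-8 + v) = -v*(-8 + v))
u(Q, f) = √(38 + Q + f) (u(Q, f) = √(36 + (2 + Q + f)) = √(38 + Q + f))
j(-7, 4) + u(6, 2)*41 = 4*(8 - 1*4) + √(38 + 6 + 2)*41 = 4*(8 - 4) + √46*41 = 4*4 + 41*√46 = 16 + 41*√46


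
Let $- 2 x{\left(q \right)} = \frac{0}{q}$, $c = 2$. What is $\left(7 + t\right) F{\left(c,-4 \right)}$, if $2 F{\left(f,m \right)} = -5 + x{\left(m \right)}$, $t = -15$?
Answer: $20$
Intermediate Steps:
$x{\left(q \right)} = 0$ ($x{\left(q \right)} = - \frac{0 \frac{1}{q}}{2} = \left(- \frac{1}{2}\right) 0 = 0$)
$F{\left(f,m \right)} = - \frac{5}{2}$ ($F{\left(f,m \right)} = \frac{-5 + 0}{2} = \frac{1}{2} \left(-5\right) = - \frac{5}{2}$)
$\left(7 + t\right) F{\left(c,-4 \right)} = \left(7 - 15\right) \left(- \frac{5}{2}\right) = \left(-8\right) \left(- \frac{5}{2}\right) = 20$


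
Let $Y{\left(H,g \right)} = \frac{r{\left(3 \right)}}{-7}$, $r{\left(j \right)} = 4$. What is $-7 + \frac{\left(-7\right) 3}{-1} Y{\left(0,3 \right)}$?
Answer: $-19$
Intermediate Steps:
$Y{\left(H,g \right)} = - \frac{4}{7}$ ($Y{\left(H,g \right)} = \frac{4}{-7} = 4 \left(- \frac{1}{7}\right) = - \frac{4}{7}$)
$-7 + \frac{\left(-7\right) 3}{-1} Y{\left(0,3 \right)} = -7 + \frac{\left(-7\right) 3}{-1} \left(- \frac{4}{7}\right) = -7 + \left(-21\right) \left(-1\right) \left(- \frac{4}{7}\right) = -7 + 21 \left(- \frac{4}{7}\right) = -7 - 12 = -19$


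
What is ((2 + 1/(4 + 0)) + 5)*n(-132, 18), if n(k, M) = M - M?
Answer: 0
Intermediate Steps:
n(k, M) = 0
((2 + 1/(4 + 0)) + 5)*n(-132, 18) = ((2 + 1/(4 + 0)) + 5)*0 = ((2 + 1/4) + 5)*0 = ((2 + ¼) + 5)*0 = (9/4 + 5)*0 = (29/4)*0 = 0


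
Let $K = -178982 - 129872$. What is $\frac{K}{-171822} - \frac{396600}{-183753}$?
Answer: $\frac{991249637}{250577841} \approx 3.9559$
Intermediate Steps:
$K = -308854$
$\frac{K}{-171822} - \frac{396600}{-183753} = - \frac{308854}{-171822} - \frac{396600}{-183753} = \left(-308854\right) \left(- \frac{1}{171822}\right) - - \frac{132200}{61251} = \frac{22061}{12273} + \frac{132200}{61251} = \frac{991249637}{250577841}$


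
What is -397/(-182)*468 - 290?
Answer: 5116/7 ≈ 730.86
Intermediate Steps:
-397/(-182)*468 - 290 = -397*(-1/182)*468 - 290 = (397/182)*468 - 290 = 7146/7 - 290 = 5116/7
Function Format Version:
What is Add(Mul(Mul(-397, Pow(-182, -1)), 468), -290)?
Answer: Rational(5116, 7) ≈ 730.86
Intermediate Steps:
Add(Mul(Mul(-397, Pow(-182, -1)), 468), -290) = Add(Mul(Mul(-397, Rational(-1, 182)), 468), -290) = Add(Mul(Rational(397, 182), 468), -290) = Add(Rational(7146, 7), -290) = Rational(5116, 7)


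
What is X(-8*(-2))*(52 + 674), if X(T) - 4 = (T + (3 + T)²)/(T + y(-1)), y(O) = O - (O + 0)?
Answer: 160083/8 ≈ 20010.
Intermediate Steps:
y(O) = 0 (y(O) = O - O = 0)
X(T) = 4 + (T + (3 + T)²)/T (X(T) = 4 + (T + (3 + T)²)/(T + 0) = 4 + (T + (3 + T)²)/T)
X(-8*(-2))*(52 + 674) = (5 + (3 - 8*(-2))²/((-8*(-2))))*(52 + 674) = (5 + (3 + 16)²/16)*726 = (5 + (1/16)*19²)*726 = (5 + (1/16)*361)*726 = (5 + 361/16)*726 = (441/16)*726 = 160083/8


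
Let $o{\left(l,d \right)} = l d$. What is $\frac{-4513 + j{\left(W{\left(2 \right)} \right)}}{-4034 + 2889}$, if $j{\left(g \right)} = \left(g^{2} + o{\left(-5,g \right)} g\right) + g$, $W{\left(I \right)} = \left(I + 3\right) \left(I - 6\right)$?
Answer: $\frac{6133}{1145} \approx 5.3563$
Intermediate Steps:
$o{\left(l,d \right)} = d l$
$W{\left(I \right)} = \left(-6 + I\right) \left(3 + I\right)$ ($W{\left(I \right)} = \left(3 + I\right) \left(-6 + I\right) = \left(-6 + I\right) \left(3 + I\right)$)
$j{\left(g \right)} = g - 4 g^{2}$ ($j{\left(g \right)} = \left(g^{2} + g \left(-5\right) g\right) + g = \left(g^{2} + - 5 g g\right) + g = \left(g^{2} - 5 g^{2}\right) + g = - 4 g^{2} + g = g - 4 g^{2}$)
$\frac{-4513 + j{\left(W{\left(2 \right)} \right)}}{-4034 + 2889} = \frac{-4513 + \left(-18 + 2^{2} - 6\right) \left(1 - 4 \left(-18 + 2^{2} - 6\right)\right)}{-4034 + 2889} = \frac{-4513 + \left(-18 + 4 - 6\right) \left(1 - 4 \left(-18 + 4 - 6\right)\right)}{-1145} = \left(-4513 - 20 \left(1 - -80\right)\right) \left(- \frac{1}{1145}\right) = \left(-4513 - 20 \left(1 + 80\right)\right) \left(- \frac{1}{1145}\right) = \left(-4513 - 1620\right) \left(- \frac{1}{1145}\right) = \left(-6133\right) \left(- \frac{1}{1145}\right) = \frac{6133}{1145}$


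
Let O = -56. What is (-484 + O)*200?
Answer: -108000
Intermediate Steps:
(-484 + O)*200 = (-484 - 56)*200 = -540*200 = -108000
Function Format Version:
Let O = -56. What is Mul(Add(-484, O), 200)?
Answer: -108000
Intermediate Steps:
Mul(Add(-484, O), 200) = Mul(Add(-484, -56), 200) = Mul(-540, 200) = -108000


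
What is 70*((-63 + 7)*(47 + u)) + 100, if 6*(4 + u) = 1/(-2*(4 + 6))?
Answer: -505282/3 ≈ -1.6843e+5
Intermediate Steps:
u = -481/120 (u = -4 + 1/(6*((-2*(4 + 6)))) = -4 + 1/(6*((-2*10))) = -4 + (⅙)/(-20) = -4 + (⅙)*(-1/20) = -4 - 1/120 = -481/120 ≈ -4.0083)
70*((-63 + 7)*(47 + u)) + 100 = 70*((-63 + 7)*(47 - 481/120)) + 100 = 70*(-56*5159/120) + 100 = 70*(-36113/15) + 100 = -505582/3 + 100 = -505282/3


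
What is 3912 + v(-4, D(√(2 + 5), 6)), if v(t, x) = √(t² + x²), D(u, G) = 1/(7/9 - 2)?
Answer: 3912 + √2017/11 ≈ 3916.1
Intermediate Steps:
D(u, G) = -9/11 (D(u, G) = 1/(7*(⅑) - 2) = 1/(7/9 - 2) = 1/(-11/9) = -9/11)
3912 + v(-4, D(√(2 + 5), 6)) = 3912 + √((-4)² + (-9/11)²) = 3912 + √(16 + 81/121) = 3912 + √(2017/121) = 3912 + √2017/11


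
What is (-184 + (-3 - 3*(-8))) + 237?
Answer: 74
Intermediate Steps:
(-184 + (-3 - 3*(-8))) + 237 = (-184 + (-3 + 24)) + 237 = (-184 + 21) + 237 = -163 + 237 = 74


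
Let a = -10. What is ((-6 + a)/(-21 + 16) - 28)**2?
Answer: 15376/25 ≈ 615.04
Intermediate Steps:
((-6 + a)/(-21 + 16) - 28)**2 = ((-6 - 10)/(-21 + 16) - 28)**2 = (-16/(-5) - 28)**2 = (-16*(-1/5) - 28)**2 = (16/5 - 28)**2 = (-124/5)**2 = 15376/25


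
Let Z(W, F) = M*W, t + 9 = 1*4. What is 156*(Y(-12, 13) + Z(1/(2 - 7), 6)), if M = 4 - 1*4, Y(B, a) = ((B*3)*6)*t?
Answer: 168480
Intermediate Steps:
t = -5 (t = -9 + 1*4 = -9 + 4 = -5)
Y(B, a) = -90*B (Y(B, a) = ((B*3)*6)*(-5) = ((3*B)*6)*(-5) = (18*B)*(-5) = -90*B)
M = 0 (M = 4 - 4 = 0)
Z(W, F) = 0 (Z(W, F) = 0*W = 0)
156*(Y(-12, 13) + Z(1/(2 - 7), 6)) = 156*(-90*(-12) + 0) = 156*(1080 + 0) = 156*1080 = 168480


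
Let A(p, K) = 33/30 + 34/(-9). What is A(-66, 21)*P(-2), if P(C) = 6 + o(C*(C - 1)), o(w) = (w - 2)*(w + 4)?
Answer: -5543/45 ≈ -123.18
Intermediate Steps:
A(p, K) = -241/90 (A(p, K) = 33*(1/30) + 34*(-1/9) = 11/10 - 34/9 = -241/90)
o(w) = (-2 + w)*(4 + w)
P(C) = -2 + C**2*(-1 + C)**2 + 2*C*(-1 + C) (P(C) = 6 + (-8 + (C*(C - 1))**2 + 2*(C*(C - 1))) = 6 + (-8 + (C*(-1 + C))**2 + 2*(C*(-1 + C))) = 6 + (-8 + C**2*(-1 + C)**2 + 2*C*(-1 + C)) = -2 + C**2*(-1 + C)**2 + 2*C*(-1 + C))
A(-66, 21)*P(-2) = -241*(-2 + (-2)**2*(-1 - 2)**2 + 2*(-2)*(-1 - 2))/90 = -241*(-2 + 4*(-3)**2 + 2*(-2)*(-3))/90 = -241*(-2 + 4*9 + 12)/90 = -241*(-2 + 36 + 12)/90 = -241/90*46 = -5543/45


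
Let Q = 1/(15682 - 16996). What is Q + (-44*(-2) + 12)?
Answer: 131399/1314 ≈ 99.999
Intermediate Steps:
Q = -1/1314 (Q = 1/(-1314) = -1/1314 ≈ -0.00076103)
Q + (-44*(-2) + 12) = -1/1314 + (-44*(-2) + 12) = -1/1314 + (88 + 12) = -1/1314 + 100 = 131399/1314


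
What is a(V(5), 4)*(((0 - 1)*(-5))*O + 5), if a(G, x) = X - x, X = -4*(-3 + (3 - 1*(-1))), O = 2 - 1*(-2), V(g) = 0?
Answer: -200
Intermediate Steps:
O = 4 (O = 2 + 2 = 4)
X = -4 (X = -4*(-3 + (3 + 1)) = -4*(-3 + 4) = -4*1 = -4)
a(G, x) = -4 - x
a(V(5), 4)*(((0 - 1)*(-5))*O + 5) = (-4 - 1*4)*(((0 - 1)*(-5))*4 + 5) = (-4 - 4)*(-1*(-5)*4 + 5) = -8*(5*4 + 5) = -8*(20 + 5) = -8*25 = -200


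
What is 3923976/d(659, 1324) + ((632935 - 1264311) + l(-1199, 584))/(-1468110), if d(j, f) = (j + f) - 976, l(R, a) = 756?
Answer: 576146343970/147838677 ≈ 3897.1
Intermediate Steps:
d(j, f) = -976 + f + j (d(j, f) = (f + j) - 976 = -976 + f + j)
3923976/d(659, 1324) + ((632935 - 1264311) + l(-1199, 584))/(-1468110) = 3923976/(-976 + 1324 + 659) + ((632935 - 1264311) + 756)/(-1468110) = 3923976/1007 + (-631376 + 756)*(-1/1468110) = 3923976*(1/1007) - 630620*(-1/1468110) = 3923976/1007 + 63062/146811 = 576146343970/147838677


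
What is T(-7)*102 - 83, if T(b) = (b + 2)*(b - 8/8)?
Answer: 3997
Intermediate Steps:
T(b) = (-1 + b)*(2 + b) (T(b) = (2 + b)*(b - 8*1/8) = (2 + b)*(b - 1) = (2 + b)*(-1 + b) = (-1 + b)*(2 + b))
T(-7)*102 - 83 = (-2 - 7 + (-7)**2)*102 - 83 = (-2 - 7 + 49)*102 - 83 = 40*102 - 83 = 4080 - 83 = 3997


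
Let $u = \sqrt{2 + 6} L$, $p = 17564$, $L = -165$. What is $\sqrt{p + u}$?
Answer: $\sqrt{17564 - 330 \sqrt{2}} \approx 130.76$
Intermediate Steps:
$u = - 330 \sqrt{2}$ ($u = \sqrt{2 + 6} \left(-165\right) = \sqrt{8} \left(-165\right) = 2 \sqrt{2} \left(-165\right) = - 330 \sqrt{2} \approx -466.69$)
$\sqrt{p + u} = \sqrt{17564 - 330 \sqrt{2}}$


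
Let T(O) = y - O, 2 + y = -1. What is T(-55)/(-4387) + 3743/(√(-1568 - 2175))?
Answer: -52/4387 - I*√3743 ≈ -0.011853 - 61.18*I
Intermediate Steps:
y = -3 (y = -2 - 1 = -3)
T(O) = -3 - O
T(-55)/(-4387) + 3743/(√(-1568 - 2175)) = (-3 - 1*(-55))/(-4387) + 3743/(√(-1568 - 2175)) = (-3 + 55)*(-1/4387) + 3743/(√(-3743)) = 52*(-1/4387) + 3743/((I*√3743)) = -52/4387 + 3743*(-I*√3743/3743) = -52/4387 - I*√3743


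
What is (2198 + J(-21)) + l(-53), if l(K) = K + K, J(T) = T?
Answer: 2071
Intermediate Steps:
l(K) = 2*K
(2198 + J(-21)) + l(-53) = (2198 - 21) + 2*(-53) = 2177 - 106 = 2071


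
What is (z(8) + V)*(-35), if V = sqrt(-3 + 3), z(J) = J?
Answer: -280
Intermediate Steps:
V = 0 (V = sqrt(0) = 0)
(z(8) + V)*(-35) = (8 + 0)*(-35) = 8*(-35) = -280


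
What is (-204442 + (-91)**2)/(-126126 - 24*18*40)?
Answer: 65387/47802 ≈ 1.3679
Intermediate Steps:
(-204442 + (-91)**2)/(-126126 - 24*18*40) = (-204442 + 8281)/(-126126 - 432*40) = -196161/(-126126 - 17280) = -196161/(-143406) = -196161*(-1/143406) = 65387/47802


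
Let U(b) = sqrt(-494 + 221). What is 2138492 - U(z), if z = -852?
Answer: 2138492 - I*sqrt(273) ≈ 2.1385e+6 - 16.523*I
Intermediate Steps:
U(b) = I*sqrt(273) (U(b) = sqrt(-273) = I*sqrt(273))
2138492 - U(z) = 2138492 - I*sqrt(273)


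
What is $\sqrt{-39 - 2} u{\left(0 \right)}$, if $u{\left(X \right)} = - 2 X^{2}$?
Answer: $0$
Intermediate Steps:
$\sqrt{-39 - 2} u{\left(0 \right)} = \sqrt{-39 - 2} \left(- 2 \cdot 0^{2}\right) = \sqrt{-41} \left(\left(-2\right) 0\right) = i \sqrt{41} \cdot 0 = 0$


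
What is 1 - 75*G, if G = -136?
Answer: 10201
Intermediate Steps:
1 - 75*G = 1 - 75*(-136) = 1 + 10200 = 10201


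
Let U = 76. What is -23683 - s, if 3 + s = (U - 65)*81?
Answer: -24571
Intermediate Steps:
s = 888 (s = -3 + (76 - 65)*81 = -3 + 11*81 = -3 + 891 = 888)
-23683 - s = -23683 - 1*888 = -23683 - 888 = -24571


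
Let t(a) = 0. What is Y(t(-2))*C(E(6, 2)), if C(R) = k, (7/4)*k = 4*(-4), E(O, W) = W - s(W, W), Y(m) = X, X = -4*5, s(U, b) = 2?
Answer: 1280/7 ≈ 182.86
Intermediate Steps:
X = -20
Y(m) = -20
E(O, W) = -2 + W (E(O, W) = W - 1*2 = W - 2 = -2 + W)
k = -64/7 (k = 4*(4*(-4))/7 = (4/7)*(-16) = -64/7 ≈ -9.1429)
C(R) = -64/7
Y(t(-2))*C(E(6, 2)) = -20*(-64/7) = 1280/7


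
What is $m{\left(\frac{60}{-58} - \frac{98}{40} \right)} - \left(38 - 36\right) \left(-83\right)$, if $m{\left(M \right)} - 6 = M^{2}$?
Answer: $\frac{61945241}{336400} \approx 184.14$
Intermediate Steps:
$m{\left(M \right)} = 6 + M^{2}$
$m{\left(\frac{60}{-58} - \frac{98}{40} \right)} - \left(38 - 36\right) \left(-83\right) = \left(6 + \left(\frac{60}{-58} - \frac{98}{40}\right)^{2}\right) - \left(38 - 36\right) \left(-83\right) = \left(6 + \left(60 \left(- \frac{1}{58}\right) - \frac{49}{20}\right)^{2}\right) - 2 \left(-83\right) = \left(6 + \left(- \frac{30}{29} - \frac{49}{20}\right)^{2}\right) - -166 = \left(6 + \left(- \frac{2021}{580}\right)^{2}\right) + 166 = \left(6 + \frac{4084441}{336400}\right) + 166 = \frac{6102841}{336400} + 166 = \frac{61945241}{336400}$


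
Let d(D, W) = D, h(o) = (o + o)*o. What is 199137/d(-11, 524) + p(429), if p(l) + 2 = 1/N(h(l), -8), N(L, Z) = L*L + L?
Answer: -2453000245996013/135484726806 ≈ -18105.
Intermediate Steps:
h(o) = 2*o² (h(o) = (2*o)*o = 2*o²)
N(L, Z) = L + L² (N(L, Z) = L² + L = L + L²)
p(l) = -2 + 1/(2*l²*(1 + 2*l²)) (p(l) = -2 + 1/((2*l²)*(1 + 2*l²)) = -2 + 1/(2*l²*(1 + 2*l²)))
199137/d(-11, 524) + p(429) = 199137/(-11) + (1 - 8*429⁴ - 4*429²)/(2*429² + 4*429⁴) = 199137*(-1/11) + (1 - 8*33871089681 - 4*184041)/(2*184041 + 4*33871089681) = -199137/11 + (1 - 270968717448 - 736164)/(368082 + 135484358724) = -199137/11 - 270969453611/135484726806 = -2453000245996013/135484726806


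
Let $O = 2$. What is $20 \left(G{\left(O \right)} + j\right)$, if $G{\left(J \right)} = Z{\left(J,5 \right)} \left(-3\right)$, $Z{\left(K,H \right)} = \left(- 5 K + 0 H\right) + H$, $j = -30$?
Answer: $-300$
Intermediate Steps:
$Z{\left(K,H \right)} = H - 5 K$ ($Z{\left(K,H \right)} = \left(- 5 K + 0\right) + H = - 5 K + H = H - 5 K$)
$G{\left(J \right)} = -15 + 15 J$ ($G{\left(J \right)} = \left(5 - 5 J\right) \left(-3\right) = -15 + 15 J$)
$20 \left(G{\left(O \right)} + j\right) = 20 \left(\left(-15 + 15 \cdot 2\right) - 30\right) = 20 \left(\left(-15 + 30\right) - 30\right) = 20 \left(15 - 30\right) = 20 \left(-15\right) = -300$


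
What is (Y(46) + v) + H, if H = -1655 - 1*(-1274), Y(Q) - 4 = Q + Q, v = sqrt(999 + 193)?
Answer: -285 + 2*sqrt(298) ≈ -250.47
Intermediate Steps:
v = 2*sqrt(298) (v = sqrt(1192) = 2*sqrt(298) ≈ 34.525)
Y(Q) = 4 + 2*Q (Y(Q) = 4 + (Q + Q) = 4 + 2*Q)
H = -381 (H = -1655 + 1274 = -381)
(Y(46) + v) + H = ((4 + 2*46) + 2*sqrt(298)) - 381 = ((4 + 92) + 2*sqrt(298)) - 381 = (96 + 2*sqrt(298)) - 381 = -285 + 2*sqrt(298)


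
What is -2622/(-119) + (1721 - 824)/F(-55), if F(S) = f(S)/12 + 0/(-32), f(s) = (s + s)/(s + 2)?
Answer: 34088484/6545 ≈ 5208.3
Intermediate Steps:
f(s) = 2*s/(2 + s) (f(s) = (2*s)/(2 + s) = 2*s/(2 + s))
F(S) = S/(6*(2 + S)) (F(S) = (2*S/(2 + S))/12 + 0/(-32) = (2*S/(2 + S))*(1/12) + 0*(-1/32) = S/(6*(2 + S)) + 0 = S/(6*(2 + S)))
-2622/(-119) + (1721 - 824)/F(-55) = -2622/(-119) + (1721 - 824)/(((1/6)*(-55)/(2 - 55))) = -2622*(-1/119) + 897/(((1/6)*(-55)/(-53))) = 2622/119 + 897/(((1/6)*(-55)*(-1/53))) = 2622/119 + 897/(55/318) = 2622/119 + 897*(318/55) = 2622/119 + 285246/55 = 34088484/6545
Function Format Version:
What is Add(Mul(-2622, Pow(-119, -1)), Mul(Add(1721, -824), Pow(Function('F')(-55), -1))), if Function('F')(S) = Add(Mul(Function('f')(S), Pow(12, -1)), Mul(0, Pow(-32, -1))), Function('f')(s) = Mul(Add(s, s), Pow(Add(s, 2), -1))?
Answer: Rational(34088484, 6545) ≈ 5208.3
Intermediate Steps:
Function('f')(s) = Mul(2, s, Pow(Add(2, s), -1)) (Function('f')(s) = Mul(Mul(2, s), Pow(Add(2, s), -1)) = Mul(2, s, Pow(Add(2, s), -1)))
Function('F')(S) = Mul(Rational(1, 6), S, Pow(Add(2, S), -1)) (Function('F')(S) = Add(Mul(Mul(2, S, Pow(Add(2, S), -1)), Pow(12, -1)), Mul(0, Pow(-32, -1))) = Add(Mul(Mul(2, S, Pow(Add(2, S), -1)), Rational(1, 12)), Mul(0, Rational(-1, 32))) = Add(Mul(Rational(1, 6), S, Pow(Add(2, S), -1)), 0) = Mul(Rational(1, 6), S, Pow(Add(2, S), -1)))
Add(Mul(-2622, Pow(-119, -1)), Mul(Add(1721, -824), Pow(Function('F')(-55), -1))) = Add(Mul(-2622, Pow(-119, -1)), Mul(Add(1721, -824), Pow(Mul(Rational(1, 6), -55, Pow(Add(2, -55), -1)), -1))) = Add(Mul(-2622, Rational(-1, 119)), Mul(897, Pow(Mul(Rational(1, 6), -55, Pow(-53, -1)), -1))) = Add(Rational(2622, 119), Mul(897, Pow(Mul(Rational(1, 6), -55, Rational(-1, 53)), -1))) = Add(Rational(2622, 119), Mul(897, Pow(Rational(55, 318), -1))) = Add(Rational(2622, 119), Mul(897, Rational(318, 55))) = Add(Rational(2622, 119), Rational(285246, 55)) = Rational(34088484, 6545)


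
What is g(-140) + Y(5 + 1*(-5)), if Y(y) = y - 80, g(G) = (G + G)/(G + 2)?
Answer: -5380/69 ≈ -77.971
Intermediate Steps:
g(G) = 2*G/(2 + G) (g(G) = (2*G)/(2 + G) = 2*G/(2 + G))
Y(y) = -80 + y
g(-140) + Y(5 + 1*(-5)) = 2*(-140)/(2 - 140) + (-80 + (5 + 1*(-5))) = 2*(-140)/(-138) + (-80 + (5 - 5)) = 2*(-140)*(-1/138) + (-80 + 0) = 140/69 - 80 = -5380/69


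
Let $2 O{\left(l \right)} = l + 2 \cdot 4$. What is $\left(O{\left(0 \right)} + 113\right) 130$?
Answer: $15210$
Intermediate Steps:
$O{\left(l \right)} = 4 + \frac{l}{2}$ ($O{\left(l \right)} = \frac{l + 2 \cdot 4}{2} = \frac{l + 8}{2} = \frac{8 + l}{2} = 4 + \frac{l}{2}$)
$\left(O{\left(0 \right)} + 113\right) 130 = \left(\left(4 + \frac{1}{2} \cdot 0\right) + 113\right) 130 = \left(\left(4 + 0\right) + 113\right) 130 = \left(4 + 113\right) 130 = 117 \cdot 130 = 15210$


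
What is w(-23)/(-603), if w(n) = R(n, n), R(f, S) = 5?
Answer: -5/603 ≈ -0.0082919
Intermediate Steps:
w(n) = 5
w(-23)/(-603) = 5/(-603) = 5*(-1/603) = -5/603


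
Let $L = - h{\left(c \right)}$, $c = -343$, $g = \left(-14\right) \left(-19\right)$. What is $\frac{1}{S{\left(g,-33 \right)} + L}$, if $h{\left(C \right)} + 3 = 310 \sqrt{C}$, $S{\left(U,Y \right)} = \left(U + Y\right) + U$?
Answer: $\frac{251}{16607152} + \frac{1085 i \sqrt{7}}{16607152} \approx 1.5114 \cdot 10^{-5} + 0.00017286 i$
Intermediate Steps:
$g = 266$
$S{\left(U,Y \right)} = Y + 2 U$
$h{\left(C \right)} = -3 + 310 \sqrt{C}$
$L = 3 - 2170 i \sqrt{7}$ ($L = - (-3 + 310 \sqrt{-343}) = - (-3 + 310 \cdot 7 i \sqrt{7}) = - (-3 + 2170 i \sqrt{7}) = 3 - 2170 i \sqrt{7} \approx 3.0 - 5741.3 i$)
$\frac{1}{S{\left(g,-33 \right)} + L} = \frac{1}{\left(-33 + 2 \cdot 266\right) + \left(3 - 2170 i \sqrt{7}\right)} = \frac{1}{\left(-33 + 532\right) + \left(3 - 2170 i \sqrt{7}\right)} = \frac{1}{499 + \left(3 - 2170 i \sqrt{7}\right)} = \frac{1}{502 - 2170 i \sqrt{7}}$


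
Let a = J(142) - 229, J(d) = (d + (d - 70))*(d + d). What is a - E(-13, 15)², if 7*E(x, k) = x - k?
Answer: 60531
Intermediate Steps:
J(d) = 2*d*(-70 + 2*d) (J(d) = (d + (-70 + d))*(2*d) = (-70 + 2*d)*(2*d) = 2*d*(-70 + 2*d))
E(x, k) = -k/7 + x/7 (E(x, k) = (x - k)/7 = -k/7 + x/7)
a = 60547 (a = 4*142*(-35 + 142) - 229 = 4*142*107 - 229 = 60776 - 229 = 60547)
a - E(-13, 15)² = 60547 - (-⅐*15 + (⅐)*(-13))² = 60547 - (-15/7 - 13/7)² = 60547 - 1*(-4)² = 60547 - 1*16 = 60547 - 16 = 60531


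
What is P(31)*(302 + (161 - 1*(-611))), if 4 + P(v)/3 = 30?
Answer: 83772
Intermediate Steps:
P(v) = 78 (P(v) = -12 + 3*30 = -12 + 90 = 78)
P(31)*(302 + (161 - 1*(-611))) = 78*(302 + (161 - 1*(-611))) = 78*(302 + (161 + 611)) = 78*(302 + 772) = 78*1074 = 83772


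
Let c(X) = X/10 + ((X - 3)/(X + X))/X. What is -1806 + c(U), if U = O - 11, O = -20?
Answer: -17385621/9610 ≈ -1809.1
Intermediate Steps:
U = -31 (U = -20 - 11 = -31)
c(X) = X/10 + (-3 + X)/(2*X²) (c(X) = X*(⅒) + ((-3 + X)/((2*X)))/X = X/10 + ((-3 + X)*(1/(2*X)))/X = X/10 + ((-3 + X)/(2*X))/X = X/10 + (-3 + X)/(2*X²))
-1806 + c(U) = -1806 + (⅒)*(-15 + (-31)³ + 5*(-31))/(-31)² = -1806 + (⅒)*(1/961)*(-15 - 29791 - 155) = -1806 + (⅒)*(1/961)*(-29961) = -1806 - 29961/9610 = -17385621/9610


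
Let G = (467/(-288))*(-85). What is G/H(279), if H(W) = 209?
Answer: 39695/60192 ≈ 0.65947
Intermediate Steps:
G = 39695/288 (G = (467*(-1/288))*(-85) = -467/288*(-85) = 39695/288 ≈ 137.83)
G/H(279) = (39695/288)/209 = (39695/288)*(1/209) = 39695/60192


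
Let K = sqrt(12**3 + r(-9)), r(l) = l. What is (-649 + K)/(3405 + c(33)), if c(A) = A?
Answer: -649/3438 + sqrt(191)/1146 ≈ -0.17671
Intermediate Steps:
K = 3*sqrt(191) (K = sqrt(12**3 - 9) = sqrt(1728 - 9) = sqrt(1719) = 3*sqrt(191) ≈ 41.461)
(-649 + K)/(3405 + c(33)) = (-649 + 3*sqrt(191))/(3405 + 33) = (-649 + 3*sqrt(191))/3438 = (-649 + 3*sqrt(191))*(1/3438) = -649/3438 + sqrt(191)/1146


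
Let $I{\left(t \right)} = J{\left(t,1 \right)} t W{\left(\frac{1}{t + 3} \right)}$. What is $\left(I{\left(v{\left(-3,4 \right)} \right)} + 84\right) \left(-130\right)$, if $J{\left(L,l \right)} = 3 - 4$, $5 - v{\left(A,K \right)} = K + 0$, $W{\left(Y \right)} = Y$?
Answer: $- \frac{21775}{2} \approx -10888.0$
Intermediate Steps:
$v{\left(A,K \right)} = 5 - K$ ($v{\left(A,K \right)} = 5 - \left(K + 0\right) = 5 - K$)
$J{\left(L,l \right)} = -1$ ($J{\left(L,l \right)} = 3 - 4 = -1$)
$I{\left(t \right)} = - \frac{t}{3 + t}$ ($I{\left(t \right)} = \frac{\left(-1\right) t}{t + 3} = \frac{\left(-1\right) t}{3 + t} = - \frac{t}{3 + t}$)
$\left(I{\left(v{\left(-3,4 \right)} \right)} + 84\right) \left(-130\right) = \left(- \frac{5 - 4}{3 + \left(5 - 4\right)} + 84\right) \left(-130\right) = \left(\left(-1\right) 1 \frac{1}{3 + 1} + 84\right) \left(-130\right) = \left(\left(-1\right) 1 \cdot \frac{1}{4} + 84\right) \left(-130\right) = \left(- \frac{1}{4} + 84\right) \left(-130\right) = \frac{335}{4} \left(-130\right) = - \frac{21775}{2}$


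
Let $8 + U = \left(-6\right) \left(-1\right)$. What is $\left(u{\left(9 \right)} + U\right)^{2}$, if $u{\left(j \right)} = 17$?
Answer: $225$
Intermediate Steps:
$U = -2$ ($U = -8 - -6 = -8 + 6 = -2$)
$\left(u{\left(9 \right)} + U\right)^{2} = \left(17 - 2\right)^{2} = 15^{2} = 225$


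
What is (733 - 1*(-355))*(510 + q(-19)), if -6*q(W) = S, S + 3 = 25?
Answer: 1652672/3 ≈ 5.5089e+5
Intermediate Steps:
S = 22 (S = -3 + 25 = 22)
q(W) = -11/3 (q(W) = -⅙*22 = -11/3)
(733 - 1*(-355))*(510 + q(-19)) = (733 - 1*(-355))*(510 - 11/3) = (733 + 355)*(1519/3) = 1088*(1519/3) = 1652672/3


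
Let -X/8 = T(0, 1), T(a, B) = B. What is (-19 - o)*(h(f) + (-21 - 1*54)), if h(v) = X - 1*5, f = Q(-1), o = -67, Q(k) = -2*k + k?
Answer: -4224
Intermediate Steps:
X = -8 (X = -8*1 = -8)
Q(k) = -k
f = 1 (f = -1*(-1) = 1)
h(v) = -13 (h(v) = -8 - 1*5 = -8 - 5 = -13)
(-19 - o)*(h(f) + (-21 - 1*54)) = (-19 - 1*(-67))*(-13 + (-21 - 1*54)) = (-19 + 67)*(-13 + (-21 - 54)) = 48*(-13 - 75) = 48*(-88) = -4224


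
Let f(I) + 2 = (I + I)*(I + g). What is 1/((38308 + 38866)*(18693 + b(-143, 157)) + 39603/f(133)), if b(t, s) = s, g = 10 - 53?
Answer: 23938/34823324385803 ≈ 6.8741e-10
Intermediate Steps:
g = -43
f(I) = -2 + 2*I*(-43 + I) (f(I) = -2 + (I + I)*(I - 43) = -2 + (2*I)*(-43 + I) = -2 + 2*I*(-43 + I))
1/((38308 + 38866)*(18693 + b(-143, 157)) + 39603/f(133)) = 1/((38308 + 38866)*(18693 + 157) + 39603/(-2 - 86*133 + 2*133²)) = 1/(77174*18850 + 39603/(-2 - 11438 + 2*17689)) = 1/(1454729900 + 39603/(-2 - 11438 + 35378)) = 1/(1454729900 + 39603/23938) = 1/(34823324385803/23938) = 23938/34823324385803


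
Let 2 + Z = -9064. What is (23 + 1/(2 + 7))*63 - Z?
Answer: 10522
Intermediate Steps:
Z = -9066 (Z = -2 - 9064 = -9066)
(23 + 1/(2 + 7))*63 - Z = (23 + 1/(2 + 7))*63 - 1*(-9066) = (23 + 1/9)*63 + 9066 = (23 + ⅑)*63 + 9066 = (208/9)*63 + 9066 = 1456 + 9066 = 10522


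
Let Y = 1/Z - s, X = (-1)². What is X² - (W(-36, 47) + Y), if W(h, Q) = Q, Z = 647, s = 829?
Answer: 506600/647 ≈ 783.00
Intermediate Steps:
X = 1
Y = -536362/647 (Y = 1/647 - 1*829 = 1/647 - 829 = -536362/647 ≈ -829.00)
X² - (W(-36, 47) + Y) = 1² - (47 - 536362/647) = 1 - 1*(-505953/647) = 1 + 505953/647 = 506600/647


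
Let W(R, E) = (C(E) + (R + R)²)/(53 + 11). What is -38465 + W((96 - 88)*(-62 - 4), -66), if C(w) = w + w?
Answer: -336689/16 ≈ -21043.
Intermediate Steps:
C(w) = 2*w
W(R, E) = R²/16 + E/32 (W(R, E) = (2*E + (R + R)²)/(53 + 11) = (2*E + (2*R)²)/64 = (2*E + 4*R²)*(1/64) = R²/16 + E/32)
-38465 + W((96 - 88)*(-62 - 4), -66) = -38465 + (((96 - 88)*(-62 - 4))²/16 + (1/32)*(-66)) = -38465 + ((8*(-66))²/16 - 33/16) = -38465 + ((1/16)*(-528)² - 33/16) = -38465 + ((1/16)*278784 - 33/16) = -38465 + (17424 - 33/16) = -38465 + 278751/16 = -336689/16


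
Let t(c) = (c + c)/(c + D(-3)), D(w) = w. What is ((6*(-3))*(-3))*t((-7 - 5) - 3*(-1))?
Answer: 81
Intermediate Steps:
t(c) = 2*c/(-3 + c) (t(c) = (c + c)/(c - 3) = (2*c)/(-3 + c) = 2*c/(-3 + c))
((6*(-3))*(-3))*t((-7 - 5) - 3*(-1)) = ((6*(-3))*(-3))*(2*((-7 - 5) - 3*(-1))/(-3 + ((-7 - 5) - 3*(-1)))) = (-18*(-3))*(2*(-12 + 3)/(-3 + (-12 + 3))) = 54*(2*(-9)/(-3 - 9)) = 54*(2*(-9)/(-12)) = 54*(2*(-9)*(-1/12)) = 54*(3/2) = 81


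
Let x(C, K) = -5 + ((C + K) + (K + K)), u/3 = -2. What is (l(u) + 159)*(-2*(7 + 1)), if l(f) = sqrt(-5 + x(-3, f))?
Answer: -2544 - 16*I*sqrt(31) ≈ -2544.0 - 89.084*I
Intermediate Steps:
u = -6 (u = 3*(-2) = -6)
x(C, K) = -5 + C + 3*K (x(C, K) = -5 + ((C + K) + 2*K) = -5 + (C + 3*K) = -5 + C + 3*K)
l(f) = sqrt(-13 + 3*f) (l(f) = sqrt(-5 + (-5 - 3 + 3*f)) = sqrt(-5 + (-8 + 3*f)) = sqrt(-13 + 3*f))
(l(u) + 159)*(-2*(7 + 1)) = (sqrt(-13 + 3*(-6)) + 159)*(-2*(7 + 1)) = (sqrt(-13 - 18) + 159)*(-2*8) = (sqrt(-31) + 159)*(-16) = (I*sqrt(31) + 159)*(-16) = (159 + I*sqrt(31))*(-16) = -2544 - 16*I*sqrt(31)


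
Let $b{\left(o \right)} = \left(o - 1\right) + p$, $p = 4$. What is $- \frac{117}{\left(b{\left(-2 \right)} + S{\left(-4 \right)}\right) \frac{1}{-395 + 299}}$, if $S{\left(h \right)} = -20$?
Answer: $- \frac{11232}{19} \approx -591.16$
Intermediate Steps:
$b{\left(o \right)} = 3 + o$ ($b{\left(o \right)} = \left(o - 1\right) + 4 = \left(-1 + o\right) + 4 = 3 + o$)
$- \frac{117}{\left(b{\left(-2 \right)} + S{\left(-4 \right)}\right) \frac{1}{-395 + 299}} = - \frac{117}{\left(\left(3 - 2\right) - 20\right) \frac{1}{-395 + 299}} = - \frac{117}{\left(1 - 20\right) \frac{1}{-96}} = - \frac{117}{\left(-19\right) \left(- \frac{1}{96}\right)} = - \frac{117}{\frac{19}{96}} = \left(-117\right) \frac{96}{19} = - \frac{11232}{19}$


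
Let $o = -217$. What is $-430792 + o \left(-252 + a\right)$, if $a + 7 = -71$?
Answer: $-359182$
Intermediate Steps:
$a = -78$ ($a = -7 - 71 = -78$)
$-430792 + o \left(-252 + a\right) = -430792 - 217 \left(-252 - 78\right) = -430792 - -71610 = -430792 + 71610 = -359182$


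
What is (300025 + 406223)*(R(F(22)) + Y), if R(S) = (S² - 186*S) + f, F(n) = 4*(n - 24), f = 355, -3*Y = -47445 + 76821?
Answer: -5568765480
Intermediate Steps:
Y = -9792 (Y = -(-47445 + 76821)/3 = -⅓*29376 = -9792)
F(n) = -96 + 4*n (F(n) = 4*(-24 + n) = -96 + 4*n)
R(S) = 355 + S² - 186*S (R(S) = (S² - 186*S) + 355 = 355 + S² - 186*S)
(300025 + 406223)*(R(F(22)) + Y) = (300025 + 406223)*((355 + (-96 + 4*22)² - 186*(-96 + 4*22)) - 9792) = 706248*((355 + (-96 + 88)² - 186*(-96 + 88)) - 9792) = 706248*((355 + (-8)² - 186*(-8)) - 9792) = 706248*((355 + 64 + 1488) - 9792) = 706248*(1907 - 9792) = 706248*(-7885) = -5568765480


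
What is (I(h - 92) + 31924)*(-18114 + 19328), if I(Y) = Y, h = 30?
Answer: 38680468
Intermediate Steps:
(I(h - 92) + 31924)*(-18114 + 19328) = ((30 - 92) + 31924)*(-18114 + 19328) = (-62 + 31924)*1214 = 31862*1214 = 38680468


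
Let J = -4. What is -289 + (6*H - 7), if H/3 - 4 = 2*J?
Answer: -368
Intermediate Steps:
H = -12 (H = 12 + 3*(2*(-4)) = 12 + 3*(-8) = 12 - 24 = -12)
-289 + (6*H - 7) = -289 + (6*(-12) - 7) = -289 + (-72 - 7) = -289 - 79 = -368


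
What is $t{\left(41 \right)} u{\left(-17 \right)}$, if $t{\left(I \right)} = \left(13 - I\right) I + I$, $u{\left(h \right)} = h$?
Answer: $18819$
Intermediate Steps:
$t{\left(I \right)} = I + I \left(13 - I\right)$ ($t{\left(I \right)} = I \left(13 - I\right) + I = I + I \left(13 - I\right)$)
$t{\left(41 \right)} u{\left(-17 \right)} = 41 \left(14 - 41\right) \left(-17\right) = 41 \left(-27\right) \left(-17\right) = \left(-1107\right) \left(-17\right) = 18819$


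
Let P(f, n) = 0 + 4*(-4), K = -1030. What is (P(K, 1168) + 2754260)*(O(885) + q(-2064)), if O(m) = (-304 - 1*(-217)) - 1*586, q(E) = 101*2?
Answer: -1297248924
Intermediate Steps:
P(f, n) = -16 (P(f, n) = 0 - 16 = -16)
q(E) = 202
O(m) = -673 (O(m) = (-304 + 217) - 586 = -87 - 586 = -673)
(P(K, 1168) + 2754260)*(O(885) + q(-2064)) = (-16 + 2754260)*(-673 + 202) = 2754244*(-471) = -1297248924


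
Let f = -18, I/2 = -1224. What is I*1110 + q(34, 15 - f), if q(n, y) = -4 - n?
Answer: -2717318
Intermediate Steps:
I = -2448 (I = 2*(-1224) = -2448)
I*1110 + q(34, 15 - f) = -2448*1110 + (-4 - 1*34) = -2717280 + (-4 - 34) = -2717280 - 38 = -2717318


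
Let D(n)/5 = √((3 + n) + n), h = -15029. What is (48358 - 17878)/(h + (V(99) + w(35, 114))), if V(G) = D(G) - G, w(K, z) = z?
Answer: -457626720/225415171 - 152400*√201/225415171 ≈ -2.0397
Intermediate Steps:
D(n) = 5*√(3 + 2*n) (D(n) = 5*√((3 + n) + n) = 5*√(3 + 2*n))
V(G) = -G + 5*√(3 + 2*G) (V(G) = 5*√(3 + 2*G) - G = -G + 5*√(3 + 2*G))
(48358 - 17878)/(h + (V(99) + w(35, 114))) = (48358 - 17878)/(-15029 + ((-1*99 + 5*√(3 + 2*99)) + 114)) = 30480/(-15029 + ((-99 + 5*√(3 + 198)) + 114)) = 30480/(-15029 + ((-99 + 5*√201) + 114)) = 30480/(-15029 + (15 + 5*√201)) = 30480/(-15014 + 5*√201)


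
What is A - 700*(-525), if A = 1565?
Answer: 369065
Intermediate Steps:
A - 700*(-525) = 1565 - 700*(-525) = 1565 + 367500 = 369065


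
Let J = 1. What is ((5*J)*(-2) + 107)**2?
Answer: 9409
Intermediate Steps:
((5*J)*(-2) + 107)**2 = ((5*1)*(-2) + 107)**2 = (5*(-2) + 107)**2 = (-10 + 107)**2 = 97**2 = 9409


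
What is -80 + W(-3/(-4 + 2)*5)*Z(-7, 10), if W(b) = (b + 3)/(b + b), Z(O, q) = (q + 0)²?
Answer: -10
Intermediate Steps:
Z(O, q) = q²
W(b) = (3 + b)/(2*b) (W(b) = (3 + b)/((2*b)) = (3 + b)*(1/(2*b)) = (3 + b)/(2*b))
-80 + W(-3/(-4 + 2)*5)*Z(-7, 10) = -80 + ((3 - 3/(-4 + 2)*5)/(2*((-3/(-4 + 2)*5))))*10² = -80 + ((3 - 3/(-2)*5)/(2*((-3/(-2)*5))))*100 = -80 + ((3 - 3*(-½)*5)/(2*((-3*(-½)*5))))*100 = -80 + ((3 + (3/2)*5)/(2*(((3/2)*5))))*100 = -80 + ((3 + 15/2)/(2*(15/2)))*100 = -80 + ((½)*(2/15)*(21/2))*100 = -80 + (7/10)*100 = -80 + 70 = -10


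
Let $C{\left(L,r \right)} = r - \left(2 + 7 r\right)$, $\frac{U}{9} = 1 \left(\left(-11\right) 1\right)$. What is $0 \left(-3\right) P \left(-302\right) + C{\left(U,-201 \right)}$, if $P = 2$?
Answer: $1204$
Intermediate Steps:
$U = -99$ ($U = 9 \cdot 1 \left(\left(-11\right) 1\right) = 9 \cdot 1 \left(-11\right) = 9 \left(-11\right) = -99$)
$C{\left(L,r \right)} = -2 - 6 r$ ($C{\left(L,r \right)} = r - \left(2 + 7 r\right) = -2 - 6 r$)
$0 \left(-3\right) P \left(-302\right) + C{\left(U,-201 \right)} = 0 \left(-3\right) 2 \left(-302\right) - -1204 = 0 \cdot 2 \left(-302\right) + \left(-2 + 1206\right) = 0 \left(-302\right) + 1204 = 0 + 1204 = 1204$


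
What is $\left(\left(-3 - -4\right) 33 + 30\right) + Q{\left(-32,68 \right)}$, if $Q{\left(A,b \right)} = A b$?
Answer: $-2113$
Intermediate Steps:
$\left(\left(-3 - -4\right) 33 + 30\right) + Q{\left(-32,68 \right)} = \left(\left(-3 - -4\right) 33 + 30\right) - 2176 = \left(\left(-3 + 4\right) 33 + 30\right) - 2176 = \left(1 \cdot 33 + 30\right) - 2176 = \left(33 + 30\right) - 2176 = 63 - 2176 = -2113$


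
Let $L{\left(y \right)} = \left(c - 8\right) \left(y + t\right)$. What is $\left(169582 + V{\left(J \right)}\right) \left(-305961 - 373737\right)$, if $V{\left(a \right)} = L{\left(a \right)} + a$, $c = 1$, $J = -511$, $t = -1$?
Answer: $-117353258190$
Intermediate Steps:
$L{\left(y \right)} = 7 - 7 y$ ($L{\left(y \right)} = \left(1 - 8\right) \left(y - 1\right) = - 7 \left(-1 + y\right) = 7 - 7 y$)
$V{\left(a \right)} = 7 - 6 a$ ($V{\left(a \right)} = \left(7 - 7 a\right) + a = 7 - 6 a$)
$\left(169582 + V{\left(J \right)}\right) \left(-305961 - 373737\right) = \left(169582 + \left(7 - -3066\right)\right) \left(-305961 - 373737\right) = \left(169582 + \left(7 + 3066\right)\right) \left(-679698\right) = \left(169582 + 3073\right) \left(-679698\right) = 172655 \left(-679698\right) = -117353258190$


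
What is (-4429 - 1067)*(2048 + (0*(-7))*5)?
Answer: -11255808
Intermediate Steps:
(-4429 - 1067)*(2048 + (0*(-7))*5) = -5496*(2048 + 0*5) = -5496*(2048 + 0) = -5496*2048 = -11255808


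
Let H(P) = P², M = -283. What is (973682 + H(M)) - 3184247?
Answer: -2130476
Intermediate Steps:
(973682 + H(M)) - 3184247 = (973682 + (-283)²) - 3184247 = (973682 + 80089) - 3184247 = 1053771 - 3184247 = -2130476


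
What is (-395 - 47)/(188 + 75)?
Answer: -442/263 ≈ -1.6806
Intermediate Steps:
(-395 - 47)/(188 + 75) = -442/263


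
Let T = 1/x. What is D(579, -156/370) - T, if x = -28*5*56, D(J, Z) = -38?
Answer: -297919/7840 ≈ -38.000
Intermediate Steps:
x = -7840 (x = -140*56 = -7840)
T = -1/7840 (T = 1/(-7840) = -1/7840 ≈ -0.00012755)
D(579, -156/370) - T = -38 - 1*(-1/7840) = -38 + 1/7840 = -297919/7840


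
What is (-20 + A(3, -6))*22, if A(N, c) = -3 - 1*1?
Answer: -528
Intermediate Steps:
A(N, c) = -4 (A(N, c) = -3 - 1 = -4)
(-20 + A(3, -6))*22 = (-20 - 4)*22 = -24*22 = -528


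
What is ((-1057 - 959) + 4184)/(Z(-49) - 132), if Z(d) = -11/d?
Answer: -106232/6457 ≈ -16.452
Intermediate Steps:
((-1057 - 959) + 4184)/(Z(-49) - 132) = ((-1057 - 959) + 4184)/(-11/(-49) - 132) = (-2016 + 4184)/(-11*(-1/49) - 132) = 2168/(11/49 - 132) = 2168/(-6457/49) = 2168*(-49/6457) = -106232/6457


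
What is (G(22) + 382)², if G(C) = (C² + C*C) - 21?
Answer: 1766241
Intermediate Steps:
G(C) = -21 + 2*C² (G(C) = (C² + C²) - 21 = 2*C² - 21 = -21 + 2*C²)
(G(22) + 382)² = ((-21 + 2*22²) + 382)² = ((-21 + 2*484) + 382)² = ((-21 + 968) + 382)² = (947 + 382)² = 1329² = 1766241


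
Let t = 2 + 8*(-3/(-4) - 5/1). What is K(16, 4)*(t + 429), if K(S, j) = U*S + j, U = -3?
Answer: -17468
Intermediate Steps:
K(S, j) = j - 3*S (K(S, j) = -3*S + j = j - 3*S)
t = -32 (t = 2 + 8*(-3*(-¼) - 5*1) = 2 + 8*(¾ - 5) = 2 + 8*(-17/4) = 2 - 34 = -32)
K(16, 4)*(t + 429) = (4 - 3*16)*(-32 + 429) = (4 - 48)*397 = -44*397 = -17468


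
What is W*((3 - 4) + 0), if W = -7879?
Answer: 7879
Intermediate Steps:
W*((3 - 4) + 0) = -7879*((3 - 4) + 0) = -7879*(-1 + 0) = -7879*(-1) = 7879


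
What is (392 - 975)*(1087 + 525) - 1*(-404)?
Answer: -939392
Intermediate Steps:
(392 - 975)*(1087 + 525) - 1*(-404) = -583*1612 + 404 = -939796 + 404 = -939392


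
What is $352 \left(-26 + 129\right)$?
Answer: $36256$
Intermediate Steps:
$352 \left(-26 + 129\right) = 352 \cdot 103 = 36256$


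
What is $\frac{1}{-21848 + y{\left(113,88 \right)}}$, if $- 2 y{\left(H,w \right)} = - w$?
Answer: $- \frac{1}{21804} \approx -4.5863 \cdot 10^{-5}$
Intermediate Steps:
$y{\left(H,w \right)} = \frac{w}{2}$ ($y{\left(H,w \right)} = - \frac{\left(-1\right) w}{2} = \frac{w}{2}$)
$\frac{1}{-21848 + y{\left(113,88 \right)}} = \frac{1}{-21848 + \frac{1}{2} \cdot 88} = \frac{1}{-21848 + 44} = \frac{1}{-21804} = - \frac{1}{21804}$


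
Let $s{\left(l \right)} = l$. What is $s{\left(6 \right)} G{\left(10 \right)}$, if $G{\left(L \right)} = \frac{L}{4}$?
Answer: $15$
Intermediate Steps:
$G{\left(L \right)} = \frac{L}{4}$ ($G{\left(L \right)} = L \frac{1}{4} = \frac{L}{4}$)
$s{\left(6 \right)} G{\left(10 \right)} = 6 \cdot \frac{1}{4} \cdot 10 = 6 \cdot \frac{5}{2} = 15$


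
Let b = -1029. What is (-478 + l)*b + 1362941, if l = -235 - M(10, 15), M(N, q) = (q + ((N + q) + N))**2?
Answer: 4669118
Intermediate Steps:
M(N, q) = (2*N + 2*q)**2 (M(N, q) = (q + (q + 2*N))**2 = (2*N + 2*q)**2)
l = -2735 (l = -235 - 4*(10 + 15)**2 = -235 - 4*25**2 = -235 - 4*625 = -235 - 1*2500 = -235 - 2500 = -2735)
(-478 + l)*b + 1362941 = (-478 - 2735)*(-1029) + 1362941 = -3213*(-1029) + 1362941 = 3306177 + 1362941 = 4669118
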